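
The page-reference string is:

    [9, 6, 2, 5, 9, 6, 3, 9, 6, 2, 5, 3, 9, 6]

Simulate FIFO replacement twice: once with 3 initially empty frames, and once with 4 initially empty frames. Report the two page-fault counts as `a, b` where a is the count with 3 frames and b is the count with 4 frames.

3 frames: F F F F F F F . . F F . F F → 11 faults.
4 frames: F F F F . . F F F F F F F F → 12 faults.
12 > 11: adding a frame increased faults — Belady's anomaly.

11, 12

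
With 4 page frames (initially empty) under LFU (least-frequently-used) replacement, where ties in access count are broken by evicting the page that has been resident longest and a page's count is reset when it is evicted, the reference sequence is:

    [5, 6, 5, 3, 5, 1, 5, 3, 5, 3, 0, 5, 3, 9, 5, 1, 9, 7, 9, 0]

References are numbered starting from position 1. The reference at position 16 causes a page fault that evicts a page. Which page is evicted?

pos 1: 5 -> fault, frames (5)
pos 2: 6 -> fault, frames (5 6)
pos 3: 5 -> hit
pos 4: 3 -> fault, frames (5 6 3)
pos 5: 5 -> hit
pos 6: 1 -> fault, frames (5 6 3 1)
pos 7: 5 -> hit
pos 8: 3 -> hit
pos 9: 5 -> hit
pos 10: 3 -> hit
pos 11: 0 -> fault, evict 6, frames (5 3 1 0)
pos 12: 5 -> hit
pos 13: 3 -> hit
pos 14: 9 -> fault, evict 1, frames (5 3 0 9)
pos 15: 5 -> hit
pos 16: 1 -> fault, evict 0, frames (5 3 9 1)
At position 16, page 0 is evicted.

0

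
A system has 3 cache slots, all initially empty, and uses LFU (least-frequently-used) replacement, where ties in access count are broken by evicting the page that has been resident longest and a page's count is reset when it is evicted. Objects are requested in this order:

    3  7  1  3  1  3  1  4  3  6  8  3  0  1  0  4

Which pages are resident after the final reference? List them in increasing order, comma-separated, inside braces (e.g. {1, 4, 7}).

3: fault, frames (3)
7: fault, frames (3 7)
1: fault, frames (3 7 1)
3: hit
1: hit
3: hit
1: hit
4: fault, evict 7, frames (3 1 4)
3: hit
6: fault, evict 4, frames (3 1 6)
8: fault, evict 6, frames (3 1 8)
3: hit
0: fault, evict 8, frames (3 1 0)
1: hit
0: hit
4: fault, evict 0, frames (3 1 4)

{1, 3, 4}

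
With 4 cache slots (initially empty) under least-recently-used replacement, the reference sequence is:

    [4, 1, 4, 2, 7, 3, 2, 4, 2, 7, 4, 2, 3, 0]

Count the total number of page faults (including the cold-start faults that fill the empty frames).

4: miss, frames (4)
1: miss, frames (4 1)
4: hit
2: miss, frames (1 4 2)
7: miss, frames (1 4 2 7)
3: miss, evict 1, frames (4 2 7 3)
2: hit
4: hit
2: hit
7: hit
4: hit
2: hit
3: hit
0: miss, evict 7, frames (4 2 3 0)
Page faults: 6.

6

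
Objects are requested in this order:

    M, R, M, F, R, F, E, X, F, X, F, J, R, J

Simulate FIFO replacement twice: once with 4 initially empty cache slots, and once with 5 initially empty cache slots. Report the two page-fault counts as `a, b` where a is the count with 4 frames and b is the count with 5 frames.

7, 6

4 frames: F F . F . . F F . . . F F . → 7 faults.
5 frames: F F . F . . F F . . . F . . → 6 faults.
6 < 7: adding a frame reduced faults, as is typical.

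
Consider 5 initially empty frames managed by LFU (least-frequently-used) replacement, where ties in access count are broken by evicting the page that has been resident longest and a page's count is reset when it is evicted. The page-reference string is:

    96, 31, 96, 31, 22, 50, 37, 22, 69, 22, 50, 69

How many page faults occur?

96 → miss, frames (96)
31 → miss, frames (96 31)
96 → hit
31 → hit
22 → miss, frames (96 31 22)
50 → miss, frames (96 31 22 50)
37 → miss, frames (96 31 22 50 37)
22 → hit
69 → miss, evict 50, frames (96 31 22 37 69)
22 → hit
50 → miss, evict 37, frames (96 31 22 69 50)
69 → hit
Page faults: 7.

7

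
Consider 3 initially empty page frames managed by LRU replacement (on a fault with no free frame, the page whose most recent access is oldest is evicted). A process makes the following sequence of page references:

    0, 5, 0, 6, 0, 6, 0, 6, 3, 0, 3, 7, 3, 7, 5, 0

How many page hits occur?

0 -> miss, frames [0]
5 -> miss, frames [0, 5]
0 -> hit
6 -> miss, frames [5, 0, 6]
0 -> hit
6 -> hit
0 -> hit
6 -> hit
3 -> miss, evict 5, frames [0, 6, 3]
0 -> hit
3 -> hit
7 -> miss, evict 6, frames [0, 3, 7]
3 -> hit
7 -> hit
5 -> miss, evict 0, frames [3, 7, 5]
0 -> miss, evict 3, frames [7, 5, 0]
Hits: 9.

9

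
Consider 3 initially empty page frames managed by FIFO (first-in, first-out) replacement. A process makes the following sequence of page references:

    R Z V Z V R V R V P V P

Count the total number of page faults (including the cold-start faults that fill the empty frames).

R -> miss, frames [R]
Z -> miss, frames [R, Z]
V -> miss, frames [R, Z, V]
Z -> hit
V -> hit
R -> hit
V -> hit
R -> hit
V -> hit
P -> miss, evict R, frames [Z, V, P]
V -> hit
P -> hit
Page faults: 4.

4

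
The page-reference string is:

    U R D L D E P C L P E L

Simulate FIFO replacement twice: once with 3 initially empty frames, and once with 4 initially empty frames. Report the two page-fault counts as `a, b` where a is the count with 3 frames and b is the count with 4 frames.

3 frames: F F F F . F F F F . F . → 9 faults.
4 frames: F F F F . F F F . . . . → 7 faults.
7 < 9: adding a frame reduced faults, as is typical.

9, 7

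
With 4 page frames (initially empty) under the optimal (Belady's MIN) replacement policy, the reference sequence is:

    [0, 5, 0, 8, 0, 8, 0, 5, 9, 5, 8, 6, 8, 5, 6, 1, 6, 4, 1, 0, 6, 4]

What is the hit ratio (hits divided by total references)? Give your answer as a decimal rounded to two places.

0.68

0 -> miss, frames (0)
5 -> miss, frames (0 5)
0 -> hit
8 -> miss, frames (0 5 8)
0 -> hit
8 -> hit
0 -> hit
5 -> hit
9 -> miss, frames (0 5 8 9)
5 -> hit
8 -> hit
6 -> miss, evict 9, frames (0 5 8 6)
8 -> hit
5 -> hit
6 -> hit
1 -> miss, evict 8, frames (0 5 6 1)
6 -> hit
4 -> miss, evict 5, frames (0 6 1 4)
1 -> hit
0 -> hit
6 -> hit
4 -> hit
Hits: 15 of 22 references → 15/22 = 0.6818.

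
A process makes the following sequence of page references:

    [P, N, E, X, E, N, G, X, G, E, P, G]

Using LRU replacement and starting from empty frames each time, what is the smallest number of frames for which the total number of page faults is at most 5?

f=1: 12 faults
f=2: 10 faults
f=3: 8 faults
f=4: 6 faults
f=5: 5 faults
Smallest f with faults ≤ 5 is 5.

5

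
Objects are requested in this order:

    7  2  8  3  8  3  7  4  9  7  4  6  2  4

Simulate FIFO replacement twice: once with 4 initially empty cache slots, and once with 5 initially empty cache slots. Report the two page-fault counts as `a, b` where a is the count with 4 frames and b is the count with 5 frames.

10, 9

4 frames: F F F F . . . F F F . F F F → 10 faults.
5 frames: F F F F . . . F F F . F F . → 9 faults.
9 < 10: adding a frame reduced faults, as is typical.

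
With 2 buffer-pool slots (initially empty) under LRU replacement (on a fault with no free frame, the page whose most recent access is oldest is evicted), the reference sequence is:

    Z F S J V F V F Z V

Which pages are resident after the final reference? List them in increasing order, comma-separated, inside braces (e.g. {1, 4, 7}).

Z -> fault, frames (Z)
F -> fault, frames (Z F)
S -> fault, evict Z, frames (F S)
J -> fault, evict F, frames (S J)
V -> fault, evict S, frames (J V)
F -> fault, evict J, frames (V F)
V -> hit
F -> hit
Z -> fault, evict V, frames (F Z)
V -> fault, evict F, frames (Z V)

{V, Z}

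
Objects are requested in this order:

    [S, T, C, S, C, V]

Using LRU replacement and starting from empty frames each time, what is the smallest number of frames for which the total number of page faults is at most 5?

f=1: 6 faults
f=2: 5 faults
f=3: 4 faults
f=4: 4 faults
Smallest f with faults ≤ 5 is 2.

2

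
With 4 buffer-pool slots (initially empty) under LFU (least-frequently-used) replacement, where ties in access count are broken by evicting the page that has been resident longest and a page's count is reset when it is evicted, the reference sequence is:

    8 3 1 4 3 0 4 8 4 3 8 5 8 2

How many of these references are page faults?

8 → fault, frames {8}
3 → fault, frames {8,3}
1 → fault, frames {8,3,1}
4 → fault, frames {8,3,1,4}
3 → hit
0 → fault, evict 8, frames {3,1,4,0}
4 → hit
8 → fault, evict 1, frames {3,4,0,8}
4 → hit
3 → hit
8 → hit
5 → fault, evict 0, frames {3,4,8,5}
8 → hit
2 → fault, evict 5, frames {3,4,8,2}
Page faults: 8.

8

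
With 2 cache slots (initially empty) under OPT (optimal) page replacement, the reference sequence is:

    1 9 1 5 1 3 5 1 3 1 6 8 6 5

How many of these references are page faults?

8

1 -> miss, frames [1]
9 -> miss, frames [1, 9]
1 -> hit
5 -> miss, evict 9, frames [1, 5]
1 -> hit
3 -> miss, evict 1, frames [5, 3]
5 -> hit
1 -> miss, evict 5, frames [3, 1]
3 -> hit
1 -> hit
6 -> miss, evict 1, frames [3, 6]
8 -> miss, evict 3, frames [6, 8]
6 -> hit
5 -> miss, evict 8, frames [6, 5]
Page faults: 8.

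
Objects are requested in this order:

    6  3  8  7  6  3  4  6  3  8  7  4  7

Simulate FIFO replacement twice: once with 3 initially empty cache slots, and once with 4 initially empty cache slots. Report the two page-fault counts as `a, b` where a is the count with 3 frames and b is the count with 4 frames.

3 frames: F F F F F F F . . F F . . → 9 faults.
4 frames: F F F F . . F F F F F F . → 10 faults.
10 > 9: adding a frame increased faults — Belady's anomaly.

9, 10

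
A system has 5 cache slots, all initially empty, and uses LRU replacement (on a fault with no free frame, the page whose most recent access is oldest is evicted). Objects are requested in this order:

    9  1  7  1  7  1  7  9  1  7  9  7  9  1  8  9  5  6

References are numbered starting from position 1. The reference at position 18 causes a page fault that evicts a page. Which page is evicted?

7

pos 1: 9: fault, frames {9}
pos 2: 1: fault, frames {9,1}
pos 3: 7: fault, frames {9,1,7}
pos 4: 1: hit
pos 5: 7: hit
pos 6: 1: hit
pos 7: 7: hit
pos 8: 9: hit
pos 9: 1: hit
pos 10: 7: hit
pos 11: 9: hit
pos 12: 7: hit
pos 13: 9: hit
pos 14: 1: hit
pos 15: 8: fault, frames {7,9,1,8}
pos 16: 9: hit
pos 17: 5: fault, frames {7,1,8,9,5}
pos 18: 6: fault, evict 7, frames {1,8,9,5,6}
At position 18, page 7 is evicted.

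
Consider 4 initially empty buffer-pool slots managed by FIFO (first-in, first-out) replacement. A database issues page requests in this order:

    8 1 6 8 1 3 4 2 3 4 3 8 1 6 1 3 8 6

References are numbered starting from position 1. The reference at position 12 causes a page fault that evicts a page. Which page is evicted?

6

pos 1: 8 → fault, frames {8}
pos 2: 1 → fault, frames {8,1}
pos 3: 6 → fault, frames {8,1,6}
pos 4: 8 → hit
pos 5: 1 → hit
pos 6: 3 → fault, frames {8,1,6,3}
pos 7: 4 → fault, evict 8, frames {1,6,3,4}
pos 8: 2 → fault, evict 1, frames {6,3,4,2}
pos 9: 3 → hit
pos 10: 4 → hit
pos 11: 3 → hit
pos 12: 8 → fault, evict 6, frames {3,4,2,8}
At position 12, page 6 is evicted.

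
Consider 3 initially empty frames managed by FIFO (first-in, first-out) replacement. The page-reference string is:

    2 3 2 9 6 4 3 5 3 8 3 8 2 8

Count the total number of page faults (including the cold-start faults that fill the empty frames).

9

2 → miss, frames (2)
3 → miss, frames (2 3)
2 → hit
9 → miss, frames (2 3 9)
6 → miss, evict 2, frames (3 9 6)
4 → miss, evict 3, frames (9 6 4)
3 → miss, evict 9, frames (6 4 3)
5 → miss, evict 6, frames (4 3 5)
3 → hit
8 → miss, evict 4, frames (3 5 8)
3 → hit
8 → hit
2 → miss, evict 3, frames (5 8 2)
8 → hit
Page faults: 9.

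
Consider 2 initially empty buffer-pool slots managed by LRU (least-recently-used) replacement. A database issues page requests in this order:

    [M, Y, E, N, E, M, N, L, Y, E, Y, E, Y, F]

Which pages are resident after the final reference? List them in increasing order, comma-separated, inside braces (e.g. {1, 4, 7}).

M → miss, frames (M)
Y → miss, frames (M Y)
E → miss, evict M, frames (Y E)
N → miss, evict Y, frames (E N)
E → hit
M → miss, evict N, frames (E M)
N → miss, evict E, frames (M N)
L → miss, evict M, frames (N L)
Y → miss, evict N, frames (L Y)
E → miss, evict L, frames (Y E)
Y → hit
E → hit
Y → hit
F → miss, evict E, frames (Y F)

{F, Y}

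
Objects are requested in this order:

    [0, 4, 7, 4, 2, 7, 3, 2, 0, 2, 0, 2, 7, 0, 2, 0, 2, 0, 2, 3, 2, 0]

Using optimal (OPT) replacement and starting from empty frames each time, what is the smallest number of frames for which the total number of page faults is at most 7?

3

f=1: 22 faults
f=2: 10 faults
f=3: 7 faults
f=4: 5 faults
f=5: 5 faults
Smallest f with faults ≤ 7 is 3.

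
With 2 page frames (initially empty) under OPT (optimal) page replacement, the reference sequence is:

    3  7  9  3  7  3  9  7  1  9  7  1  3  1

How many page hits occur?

6

3: miss, frames [3]
7: miss, frames [3, 7]
9: miss, evict 7, frames [3, 9]
3: hit
7: miss, evict 9, frames [3, 7]
3: hit
9: miss, evict 3, frames [7, 9]
7: hit
1: miss, evict 7, frames [9, 1]
9: hit
7: miss, evict 9, frames [1, 7]
1: hit
3: miss, evict 7, frames [1, 3]
1: hit
Hits: 6.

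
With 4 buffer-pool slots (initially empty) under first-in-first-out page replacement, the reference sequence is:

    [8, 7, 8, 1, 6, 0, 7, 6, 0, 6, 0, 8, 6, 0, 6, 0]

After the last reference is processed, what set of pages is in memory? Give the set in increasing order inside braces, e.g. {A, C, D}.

{0, 1, 6, 8}

8 -> miss, frames {8}
7 -> miss, frames {8,7}
8 -> hit
1 -> miss, frames {8,7,1}
6 -> miss, frames {8,7,1,6}
0 -> miss, evict 8, frames {7,1,6,0}
7 -> hit
6 -> hit
0 -> hit
6 -> hit
0 -> hit
8 -> miss, evict 7, frames {1,6,0,8}
6 -> hit
0 -> hit
6 -> hit
0 -> hit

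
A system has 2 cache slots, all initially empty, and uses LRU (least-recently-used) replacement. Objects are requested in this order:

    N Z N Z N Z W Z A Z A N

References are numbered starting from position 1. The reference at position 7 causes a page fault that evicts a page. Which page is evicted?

N

pos 1: N → fault, frames [N]
pos 2: Z → fault, frames [N, Z]
pos 3: N → hit
pos 4: Z → hit
pos 5: N → hit
pos 6: Z → hit
pos 7: W → fault, evict N, frames [Z, W]
At position 7, page N is evicted.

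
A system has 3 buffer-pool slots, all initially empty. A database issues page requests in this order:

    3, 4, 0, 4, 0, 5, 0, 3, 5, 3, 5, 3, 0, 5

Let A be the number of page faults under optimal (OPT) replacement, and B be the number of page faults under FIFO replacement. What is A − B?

Under OPT: F F F . . F . . . . . . . . → 4 faults.
Under FIFO: F F F . . F . F . . . . . . → 5 faults.
A − B = 4 − 5 = -1.

-1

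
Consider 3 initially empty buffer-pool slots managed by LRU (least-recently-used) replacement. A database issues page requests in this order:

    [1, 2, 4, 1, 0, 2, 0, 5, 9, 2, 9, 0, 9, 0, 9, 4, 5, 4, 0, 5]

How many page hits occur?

1 -> miss, frames [1]
2 -> miss, frames [1, 2]
4 -> miss, frames [1, 2, 4]
1 -> hit
0 -> miss, evict 2, frames [4, 1, 0]
2 -> miss, evict 4, frames [1, 0, 2]
0 -> hit
5 -> miss, evict 1, frames [2, 0, 5]
9 -> miss, evict 2, frames [0, 5, 9]
2 -> miss, evict 0, frames [5, 9, 2]
9 -> hit
0 -> miss, evict 5, frames [2, 9, 0]
9 -> hit
0 -> hit
9 -> hit
4 -> miss, evict 2, frames [0, 9, 4]
5 -> miss, evict 0, frames [9, 4, 5]
4 -> hit
0 -> miss, evict 9, frames [5, 4, 0]
5 -> hit
Hits: 8.

8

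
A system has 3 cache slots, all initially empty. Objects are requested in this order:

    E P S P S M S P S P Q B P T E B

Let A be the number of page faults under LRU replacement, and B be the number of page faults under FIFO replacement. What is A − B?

Under LRU: F F F . . F . . . . F F . F F F → 9 faults.
Under FIFO: F F F . . F . . . . F F F F F F → 10 faults.
A − B = 9 − 10 = -1.

-1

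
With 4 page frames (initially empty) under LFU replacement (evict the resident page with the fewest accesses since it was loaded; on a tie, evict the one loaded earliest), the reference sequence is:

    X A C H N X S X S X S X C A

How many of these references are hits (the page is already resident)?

5

X -> fault, frames [X]
A -> fault, frames [X, A]
C -> fault, frames [X, A, C]
H -> fault, frames [X, A, C, H]
N -> fault, evict X, frames [A, C, H, N]
X -> fault, evict A, frames [C, H, N, X]
S -> fault, evict C, frames [H, N, X, S]
X -> hit
S -> hit
X -> hit
S -> hit
X -> hit
C -> fault, evict H, frames [N, X, S, C]
A -> fault, evict N, frames [X, S, C, A]
Hits: 5.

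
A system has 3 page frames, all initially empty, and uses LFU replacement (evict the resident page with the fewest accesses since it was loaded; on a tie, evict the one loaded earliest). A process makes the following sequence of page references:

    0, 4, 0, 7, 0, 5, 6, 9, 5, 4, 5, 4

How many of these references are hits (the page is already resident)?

0 → fault, frames (0)
4 → fault, frames (0 4)
0 → hit
7 → fault, frames (0 4 7)
0 → hit
5 → fault, evict 4, frames (0 7 5)
6 → fault, evict 7, frames (0 5 6)
9 → fault, evict 5, frames (0 6 9)
5 → fault, evict 6, frames (0 9 5)
4 → fault, evict 9, frames (0 5 4)
5 → hit
4 → hit
Hits: 4.

4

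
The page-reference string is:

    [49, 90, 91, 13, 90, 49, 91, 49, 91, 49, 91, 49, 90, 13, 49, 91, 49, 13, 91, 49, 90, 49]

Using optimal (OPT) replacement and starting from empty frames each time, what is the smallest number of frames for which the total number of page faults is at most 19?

2

f=1: 22 faults
f=2: 12 faults
f=3: 7 faults
f=4: 4 faults
Smallest f with faults ≤ 19 is 2.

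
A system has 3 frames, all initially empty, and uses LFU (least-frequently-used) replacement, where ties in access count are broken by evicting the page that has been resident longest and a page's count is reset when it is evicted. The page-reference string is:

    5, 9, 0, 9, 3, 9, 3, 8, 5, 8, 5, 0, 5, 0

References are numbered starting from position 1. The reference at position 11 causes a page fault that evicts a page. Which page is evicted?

8

pos 1: 5 -> miss, frames {5}
pos 2: 9 -> miss, frames {5,9}
pos 3: 0 -> miss, frames {5,9,0}
pos 4: 9 -> hit
pos 5: 3 -> miss, evict 5, frames {9,0,3}
pos 6: 9 -> hit
pos 7: 3 -> hit
pos 8: 8 -> miss, evict 0, frames {9,3,8}
pos 9: 5 -> miss, evict 8, frames {9,3,5}
pos 10: 8 -> miss, evict 5, frames {9,3,8}
pos 11: 5 -> miss, evict 8, frames {9,3,5}
At position 11, page 8 is evicted.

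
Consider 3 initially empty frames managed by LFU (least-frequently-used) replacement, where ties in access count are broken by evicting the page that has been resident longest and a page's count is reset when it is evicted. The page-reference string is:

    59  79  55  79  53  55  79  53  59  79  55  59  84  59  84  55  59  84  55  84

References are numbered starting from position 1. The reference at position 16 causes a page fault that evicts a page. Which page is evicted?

84

pos 1: 59 -> fault, frames [59]
pos 2: 79 -> fault, frames [59, 79]
pos 3: 55 -> fault, frames [59, 79, 55]
pos 4: 79 -> hit
pos 5: 53 -> fault, evict 59, frames [79, 55, 53]
pos 6: 55 -> hit
pos 7: 79 -> hit
pos 8: 53 -> hit
pos 9: 59 -> fault, evict 55, frames [79, 53, 59]
pos 10: 79 -> hit
pos 11: 55 -> fault, evict 59, frames [79, 53, 55]
pos 12: 59 -> fault, evict 55, frames [79, 53, 59]
pos 13: 84 -> fault, evict 59, frames [79, 53, 84]
pos 14: 59 -> fault, evict 84, frames [79, 53, 59]
pos 15: 84 -> fault, evict 59, frames [79, 53, 84]
pos 16: 55 -> fault, evict 84, frames [79, 53, 55]
At position 16, page 84 is evicted.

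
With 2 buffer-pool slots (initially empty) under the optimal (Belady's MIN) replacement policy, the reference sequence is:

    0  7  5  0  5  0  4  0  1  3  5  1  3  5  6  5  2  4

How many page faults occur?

0 -> miss, frames (0)
7 -> miss, frames (0 7)
5 -> miss, evict 7, frames (0 5)
0 -> hit
5 -> hit
0 -> hit
4 -> miss, evict 5, frames (0 4)
0 -> hit
1 -> miss, evict 0, frames (4 1)
3 -> miss, evict 4, frames (1 3)
5 -> miss, evict 3, frames (1 5)
1 -> hit
3 -> miss, evict 1, frames (5 3)
5 -> hit
6 -> miss, evict 3, frames (5 6)
5 -> hit
2 -> miss, evict 6, frames (5 2)
4 -> miss, evict 2, frames (5 4)
Page faults: 11.

11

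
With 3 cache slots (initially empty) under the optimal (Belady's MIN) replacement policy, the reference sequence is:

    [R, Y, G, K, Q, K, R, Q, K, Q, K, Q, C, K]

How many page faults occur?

R -> fault, frames [R]
Y -> fault, frames [R, Y]
G -> fault, frames [R, Y, G]
K -> fault, evict G, frames [R, Y, K]
Q -> fault, evict Y, frames [R, K, Q]
K -> hit
R -> hit
Q -> hit
K -> hit
Q -> hit
K -> hit
Q -> hit
C -> fault, evict Q, frames [R, K, C]
K -> hit
Page faults: 6.

6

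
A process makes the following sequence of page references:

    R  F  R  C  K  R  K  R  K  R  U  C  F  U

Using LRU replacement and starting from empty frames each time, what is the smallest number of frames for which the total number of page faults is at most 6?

4

f=1: 14 faults
f=2: 9 faults
f=3: 7 faults
f=4: 6 faults
f=5: 5 faults
Smallest f with faults ≤ 6 is 4.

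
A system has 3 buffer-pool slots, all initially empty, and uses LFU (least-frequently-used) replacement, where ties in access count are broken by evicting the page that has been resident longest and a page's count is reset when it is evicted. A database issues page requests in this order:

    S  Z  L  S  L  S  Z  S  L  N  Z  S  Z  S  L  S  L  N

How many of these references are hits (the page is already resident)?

12

S: fault, frames {S}
Z: fault, frames {S,Z}
L: fault, frames {S,Z,L}
S: hit
L: hit
S: hit
Z: hit
S: hit
L: hit
N: fault, evict Z, frames {S,L,N}
Z: fault, evict N, frames {S,L,Z}
S: hit
Z: hit
S: hit
L: hit
S: hit
L: hit
N: fault, evict Z, frames {S,L,N}
Hits: 12.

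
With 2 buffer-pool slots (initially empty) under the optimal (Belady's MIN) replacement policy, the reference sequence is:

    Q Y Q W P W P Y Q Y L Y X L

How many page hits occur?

Q -> fault, frames (Q)
Y -> fault, frames (Q Y)
Q -> hit
W -> fault, evict Q, frames (Y W)
P -> fault, evict Y, frames (W P)
W -> hit
P -> hit
Y -> fault, evict P, frames (W Y)
Q -> fault, evict W, frames (Y Q)
Y -> hit
L -> fault, evict Q, frames (Y L)
Y -> hit
X -> fault, evict Y, frames (L X)
L -> hit
Hits: 6.

6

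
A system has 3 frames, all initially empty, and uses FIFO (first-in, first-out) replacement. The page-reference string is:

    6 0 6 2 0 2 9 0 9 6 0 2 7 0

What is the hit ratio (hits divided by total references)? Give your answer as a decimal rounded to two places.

0.43

6 -> fault, frames {6}
0 -> fault, frames {6,0}
6 -> hit
2 -> fault, frames {6,0,2}
0 -> hit
2 -> hit
9 -> fault, evict 6, frames {0,2,9}
0 -> hit
9 -> hit
6 -> fault, evict 0, frames {2,9,6}
0 -> fault, evict 2, frames {9,6,0}
2 -> fault, evict 9, frames {6,0,2}
7 -> fault, evict 6, frames {0,2,7}
0 -> hit
Hits: 6 of 14 references → 6/14 = 0.4286.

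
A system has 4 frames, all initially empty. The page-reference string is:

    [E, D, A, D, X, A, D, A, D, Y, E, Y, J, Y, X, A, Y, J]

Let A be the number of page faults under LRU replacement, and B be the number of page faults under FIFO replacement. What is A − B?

Under LRU: F F F . F . . . . F F . F . F F . . → 9 faults.
Under FIFO: F F F . F . . . . F F . F . . F . . → 8 faults.
A − B = 9 − 8 = 1.

1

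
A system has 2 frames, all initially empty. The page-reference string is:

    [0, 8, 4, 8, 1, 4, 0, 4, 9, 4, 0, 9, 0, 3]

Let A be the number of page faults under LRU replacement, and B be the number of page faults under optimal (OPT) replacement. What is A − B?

Under LRU: F F F . F F F . F . F F . F → 10 faults.
Under OPT: F F F . F . F . F . F . . F → 8 faults.
A − B = 10 − 8 = 2.

2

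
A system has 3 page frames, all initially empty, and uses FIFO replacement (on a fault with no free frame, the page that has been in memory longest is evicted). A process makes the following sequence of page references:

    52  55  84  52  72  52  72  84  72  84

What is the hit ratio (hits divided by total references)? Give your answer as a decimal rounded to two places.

0.50

52: fault, frames [52]
55: fault, frames [52, 55]
84: fault, frames [52, 55, 84]
52: hit
72: fault, evict 52, frames [55, 84, 72]
52: fault, evict 55, frames [84, 72, 52]
72: hit
84: hit
72: hit
84: hit
Hits: 5 of 10 references → 5/10 = 0.5000.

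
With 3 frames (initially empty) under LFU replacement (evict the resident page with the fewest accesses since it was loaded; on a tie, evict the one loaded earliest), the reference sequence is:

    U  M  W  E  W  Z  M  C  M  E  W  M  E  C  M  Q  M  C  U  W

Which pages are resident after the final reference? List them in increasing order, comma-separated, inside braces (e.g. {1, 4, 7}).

{M, U, W}

U -> miss, frames {U}
M -> miss, frames {U,M}
W -> miss, frames {U,M,W}
E -> miss, evict U, frames {M,W,E}
W -> hit
Z -> miss, evict M, frames {W,E,Z}
M -> miss, evict E, frames {W,Z,M}
C -> miss, evict Z, frames {W,M,C}
M -> hit
E -> miss, evict C, frames {W,M,E}
W -> hit
M -> hit
E -> hit
C -> miss, evict E, frames {W,M,C}
M -> hit
Q -> miss, evict C, frames {W,M,Q}
M -> hit
C -> miss, evict Q, frames {W,M,C}
U -> miss, evict C, frames {W,M,U}
W -> hit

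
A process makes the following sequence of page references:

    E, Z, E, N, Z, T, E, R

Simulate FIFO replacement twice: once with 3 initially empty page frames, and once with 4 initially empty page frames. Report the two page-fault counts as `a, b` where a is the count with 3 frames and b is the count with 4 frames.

6, 5

3 frames: F F . F . F F F → 6 faults.
4 frames: F F . F . F . F → 5 faults.
5 < 6: adding a frame reduced faults, as is typical.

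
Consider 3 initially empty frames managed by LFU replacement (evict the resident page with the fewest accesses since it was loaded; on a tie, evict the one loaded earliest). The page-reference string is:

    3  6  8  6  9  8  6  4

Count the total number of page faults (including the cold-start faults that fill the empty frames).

5

3: fault, frames [3]
6: fault, frames [3, 6]
8: fault, frames [3, 6, 8]
6: hit
9: fault, evict 3, frames [6, 8, 9]
8: hit
6: hit
4: fault, evict 9, frames [6, 8, 4]
Page faults: 5.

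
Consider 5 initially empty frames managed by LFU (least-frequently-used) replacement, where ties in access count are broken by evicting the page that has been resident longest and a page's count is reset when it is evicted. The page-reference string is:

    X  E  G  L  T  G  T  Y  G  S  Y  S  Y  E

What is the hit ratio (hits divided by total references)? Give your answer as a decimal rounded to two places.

X: miss, frames (X)
E: miss, frames (X E)
G: miss, frames (X E G)
L: miss, frames (X E G L)
T: miss, frames (X E G L T)
G: hit
T: hit
Y: miss, evict X, frames (E G L T Y)
G: hit
S: miss, evict E, frames (G L T Y S)
Y: hit
S: hit
Y: hit
E: miss, evict L, frames (G T Y S E)
Hits: 6 of 14 references → 6/14 = 0.4286.

0.43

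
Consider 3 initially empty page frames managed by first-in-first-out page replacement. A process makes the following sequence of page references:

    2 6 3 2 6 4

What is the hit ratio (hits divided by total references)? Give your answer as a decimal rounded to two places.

0.33

2 -> miss, frames (2)
6 -> miss, frames (2 6)
3 -> miss, frames (2 6 3)
2 -> hit
6 -> hit
4 -> miss, evict 2, frames (6 3 4)
Hits: 2 of 6 references → 2/6 = 0.3333.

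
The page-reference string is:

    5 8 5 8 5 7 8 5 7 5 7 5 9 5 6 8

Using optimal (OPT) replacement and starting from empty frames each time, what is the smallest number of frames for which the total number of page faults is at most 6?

3

f=1: 16 faults
f=2: 7 faults
f=3: 5 faults
f=4: 5 faults
f=5: 5 faults
Smallest f with faults ≤ 6 is 3.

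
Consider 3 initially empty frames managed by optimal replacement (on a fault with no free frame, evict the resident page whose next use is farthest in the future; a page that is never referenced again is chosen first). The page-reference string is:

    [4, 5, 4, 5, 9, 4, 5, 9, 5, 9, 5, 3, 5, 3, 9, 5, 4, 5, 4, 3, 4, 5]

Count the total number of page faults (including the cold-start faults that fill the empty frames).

5

4 → fault, frames [4]
5 → fault, frames [4, 5]
4 → hit
5 → hit
9 → fault, frames [4, 5, 9]
4 → hit
5 → hit
9 → hit
5 → hit
9 → hit
5 → hit
3 → fault, evict 4, frames [5, 9, 3]
5 → hit
3 → hit
9 → hit
5 → hit
4 → fault, evict 9, frames [5, 3, 4]
5 → hit
4 → hit
3 → hit
4 → hit
5 → hit
Page faults: 5.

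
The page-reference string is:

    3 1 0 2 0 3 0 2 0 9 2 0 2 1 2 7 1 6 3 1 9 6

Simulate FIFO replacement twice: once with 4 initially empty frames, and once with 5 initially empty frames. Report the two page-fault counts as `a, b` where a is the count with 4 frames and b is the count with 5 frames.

4 frames: F F F F . . . . . F . . . . . F F F F . F . → 10 faults.
5 frames: F F F F . . . . . F . . . . . F . F F F . . → 9 faults.
9 < 10: adding a frame reduced faults, as is typical.

10, 9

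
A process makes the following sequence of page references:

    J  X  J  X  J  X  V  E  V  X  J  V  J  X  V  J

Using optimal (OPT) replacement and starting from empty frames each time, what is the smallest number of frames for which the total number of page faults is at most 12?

f=1: 16 faults
f=2: 8 faults
f=3: 5 faults
f=4: 4 faults
Smallest f with faults ≤ 12 is 2.

2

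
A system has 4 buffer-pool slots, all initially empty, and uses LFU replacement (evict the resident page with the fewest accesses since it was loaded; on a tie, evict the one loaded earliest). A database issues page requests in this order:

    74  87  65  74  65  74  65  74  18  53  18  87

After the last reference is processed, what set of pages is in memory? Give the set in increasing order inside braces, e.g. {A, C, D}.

74: fault, frames {74}
87: fault, frames {74,87}
65: fault, frames {74,87,65}
74: hit
65: hit
74: hit
65: hit
74: hit
18: fault, frames {74,87,65,18}
53: fault, evict 87, frames {74,65,18,53}
18: hit
87: fault, evict 53, frames {74,65,18,87}

{18, 65, 74, 87}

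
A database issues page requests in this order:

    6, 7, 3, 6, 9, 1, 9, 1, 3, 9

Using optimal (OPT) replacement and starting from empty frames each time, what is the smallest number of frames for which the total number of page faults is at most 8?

f=1: 10 faults
f=2: 6 faults
f=3: 5 faults
f=4: 5 faults
f=5: 5 faults
Smallest f with faults ≤ 8 is 2.

2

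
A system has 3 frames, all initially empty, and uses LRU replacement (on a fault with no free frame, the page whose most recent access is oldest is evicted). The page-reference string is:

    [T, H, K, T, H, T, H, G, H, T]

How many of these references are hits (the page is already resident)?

6

T → miss, frames [T]
H → miss, frames [T, H]
K → miss, frames [T, H, K]
T → hit
H → hit
T → hit
H → hit
G → miss, evict K, frames [T, H, G]
H → hit
T → hit
Hits: 6.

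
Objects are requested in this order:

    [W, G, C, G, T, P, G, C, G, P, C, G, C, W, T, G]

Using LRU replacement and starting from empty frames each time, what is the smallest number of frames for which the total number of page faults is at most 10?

f=1: 16 faults
f=2: 13 faults
f=3: 9 faults
f=4: 7 faults
f=5: 5 faults
Smallest f with faults ≤ 10 is 3.

3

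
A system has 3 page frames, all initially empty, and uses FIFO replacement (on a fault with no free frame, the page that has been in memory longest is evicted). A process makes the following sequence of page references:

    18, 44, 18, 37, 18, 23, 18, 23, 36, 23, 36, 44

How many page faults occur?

18: fault, frames (18)
44: fault, frames (18 44)
18: hit
37: fault, frames (18 44 37)
18: hit
23: fault, evict 18, frames (44 37 23)
18: fault, evict 44, frames (37 23 18)
23: hit
36: fault, evict 37, frames (23 18 36)
23: hit
36: hit
44: fault, evict 23, frames (18 36 44)
Page faults: 7.

7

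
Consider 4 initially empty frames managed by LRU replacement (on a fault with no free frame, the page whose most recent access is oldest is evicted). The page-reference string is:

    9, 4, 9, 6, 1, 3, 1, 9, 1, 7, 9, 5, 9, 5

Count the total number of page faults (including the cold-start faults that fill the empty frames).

9 -> fault, frames {9}
4 -> fault, frames {9,4}
9 -> hit
6 -> fault, frames {4,9,6}
1 -> fault, frames {4,9,6,1}
3 -> fault, evict 4, frames {9,6,1,3}
1 -> hit
9 -> hit
1 -> hit
7 -> fault, evict 6, frames {3,9,1,7}
9 -> hit
5 -> fault, evict 3, frames {1,7,9,5}
9 -> hit
5 -> hit
Page faults: 7.

7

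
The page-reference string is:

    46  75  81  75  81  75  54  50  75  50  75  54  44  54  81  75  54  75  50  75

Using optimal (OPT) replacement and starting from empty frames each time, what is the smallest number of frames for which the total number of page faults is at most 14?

f=1: 20 faults
f=2: 10 faults
f=3: 8 faults
f=4: 7 faults
f=5: 6 faults
f=6: 6 faults
Smallest f with faults ≤ 14 is 2.

2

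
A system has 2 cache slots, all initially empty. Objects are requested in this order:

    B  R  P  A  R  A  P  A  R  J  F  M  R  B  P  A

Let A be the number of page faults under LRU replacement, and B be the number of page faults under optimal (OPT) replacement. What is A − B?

2

Under LRU: F F F F F . F . F F F F F F F F → 14 faults.
Under OPT: F F F F . . F . F F F F . F F F → 12 faults.
A − B = 14 − 12 = 2.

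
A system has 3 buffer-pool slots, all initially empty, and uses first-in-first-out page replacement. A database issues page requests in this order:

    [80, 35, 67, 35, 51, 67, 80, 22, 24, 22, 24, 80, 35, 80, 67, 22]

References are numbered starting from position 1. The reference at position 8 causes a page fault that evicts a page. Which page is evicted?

67

pos 1: 80: miss, frames {80}
pos 2: 35: miss, frames {80,35}
pos 3: 67: miss, frames {80,35,67}
pos 4: 35: hit
pos 5: 51: miss, evict 80, frames {35,67,51}
pos 6: 67: hit
pos 7: 80: miss, evict 35, frames {67,51,80}
pos 8: 22: miss, evict 67, frames {51,80,22}
At position 8, page 67 is evicted.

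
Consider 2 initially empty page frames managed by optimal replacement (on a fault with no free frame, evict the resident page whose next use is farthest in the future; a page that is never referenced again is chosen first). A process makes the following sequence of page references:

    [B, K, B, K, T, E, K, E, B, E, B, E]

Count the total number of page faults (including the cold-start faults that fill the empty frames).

B -> fault, frames {B}
K -> fault, frames {B,K}
B -> hit
K -> hit
T -> fault, evict B, frames {K,T}
E -> fault, evict T, frames {K,E}
K -> hit
E -> hit
B -> fault, evict K, frames {E,B}
E -> hit
B -> hit
E -> hit
Page faults: 5.

5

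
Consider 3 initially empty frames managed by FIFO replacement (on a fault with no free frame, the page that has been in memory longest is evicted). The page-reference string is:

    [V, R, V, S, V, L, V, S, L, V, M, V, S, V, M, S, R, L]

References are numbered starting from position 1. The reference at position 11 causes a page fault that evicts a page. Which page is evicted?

S

pos 1: V -> fault, frames [V]
pos 2: R -> fault, frames [V, R]
pos 3: V -> hit
pos 4: S -> fault, frames [V, R, S]
pos 5: V -> hit
pos 6: L -> fault, evict V, frames [R, S, L]
pos 7: V -> fault, evict R, frames [S, L, V]
pos 8: S -> hit
pos 9: L -> hit
pos 10: V -> hit
pos 11: M -> fault, evict S, frames [L, V, M]
At position 11, page S is evicted.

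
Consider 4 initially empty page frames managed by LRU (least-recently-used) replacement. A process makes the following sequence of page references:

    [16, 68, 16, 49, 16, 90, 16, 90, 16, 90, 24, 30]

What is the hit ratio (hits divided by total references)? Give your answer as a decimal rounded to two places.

16: fault, frames [16]
68: fault, frames [16, 68]
16: hit
49: fault, frames [68, 16, 49]
16: hit
90: fault, frames [68, 49, 16, 90]
16: hit
90: hit
16: hit
90: hit
24: fault, evict 68, frames [49, 16, 90, 24]
30: fault, evict 49, frames [16, 90, 24, 30]
Hits: 6 of 12 references → 6/12 = 0.5000.

0.50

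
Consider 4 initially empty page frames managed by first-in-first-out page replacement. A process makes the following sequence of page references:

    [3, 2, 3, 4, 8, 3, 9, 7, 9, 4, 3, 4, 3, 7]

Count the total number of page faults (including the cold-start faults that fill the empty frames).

3: fault, frames {3}
2: fault, frames {3,2}
3: hit
4: fault, frames {3,2,4}
8: fault, frames {3,2,4,8}
3: hit
9: fault, evict 3, frames {2,4,8,9}
7: fault, evict 2, frames {4,8,9,7}
9: hit
4: hit
3: fault, evict 4, frames {8,9,7,3}
4: fault, evict 8, frames {9,7,3,4}
3: hit
7: hit
Page faults: 8.

8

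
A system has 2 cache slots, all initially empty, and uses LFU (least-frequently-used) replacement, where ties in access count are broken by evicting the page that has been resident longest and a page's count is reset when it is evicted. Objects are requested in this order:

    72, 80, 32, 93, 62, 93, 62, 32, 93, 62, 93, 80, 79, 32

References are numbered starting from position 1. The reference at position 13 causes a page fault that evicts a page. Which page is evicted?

pos 1: 72: miss, frames [72]
pos 2: 80: miss, frames [72, 80]
pos 3: 32: miss, evict 72, frames [80, 32]
pos 4: 93: miss, evict 80, frames [32, 93]
pos 5: 62: miss, evict 32, frames [93, 62]
pos 6: 93: hit
pos 7: 62: hit
pos 8: 32: miss, evict 93, frames [62, 32]
pos 9: 93: miss, evict 32, frames [62, 93]
pos 10: 62: hit
pos 11: 93: hit
pos 12: 80: miss, evict 93, frames [62, 80]
pos 13: 79: miss, evict 80, frames [62, 79]
At position 13, page 80 is evicted.

80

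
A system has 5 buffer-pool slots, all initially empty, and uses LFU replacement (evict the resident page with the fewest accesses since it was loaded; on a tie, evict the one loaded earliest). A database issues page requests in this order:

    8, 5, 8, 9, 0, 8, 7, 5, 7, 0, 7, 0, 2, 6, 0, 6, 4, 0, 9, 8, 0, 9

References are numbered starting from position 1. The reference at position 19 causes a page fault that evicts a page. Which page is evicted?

pos 1: 8 → fault, frames (8)
pos 2: 5 → fault, frames (8 5)
pos 3: 8 → hit
pos 4: 9 → fault, frames (8 5 9)
pos 5: 0 → fault, frames (8 5 9 0)
pos 6: 8 → hit
pos 7: 7 → fault, frames (8 5 9 0 7)
pos 8: 5 → hit
pos 9: 7 → hit
pos 10: 0 → hit
pos 11: 7 → hit
pos 12: 0 → hit
pos 13: 2 → fault, evict 9, frames (8 5 0 7 2)
pos 14: 6 → fault, evict 2, frames (8 5 0 7 6)
pos 15: 0 → hit
pos 16: 6 → hit
pos 17: 4 → fault, evict 5, frames (8 0 7 6 4)
pos 18: 0 → hit
pos 19: 9 → fault, evict 4, frames (8 0 7 6 9)
At position 19, page 4 is evicted.

4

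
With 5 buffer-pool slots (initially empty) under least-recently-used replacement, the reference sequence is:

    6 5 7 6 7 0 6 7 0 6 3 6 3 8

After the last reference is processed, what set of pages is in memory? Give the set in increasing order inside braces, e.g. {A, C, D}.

6 → fault, frames (6)
5 → fault, frames (6 5)
7 → fault, frames (6 5 7)
6 → hit
7 → hit
0 → fault, frames (5 6 7 0)
6 → hit
7 → hit
0 → hit
6 → hit
3 → fault, frames (5 7 0 6 3)
6 → hit
3 → hit
8 → fault, evict 5, frames (7 0 6 3 8)

{0, 3, 6, 7, 8}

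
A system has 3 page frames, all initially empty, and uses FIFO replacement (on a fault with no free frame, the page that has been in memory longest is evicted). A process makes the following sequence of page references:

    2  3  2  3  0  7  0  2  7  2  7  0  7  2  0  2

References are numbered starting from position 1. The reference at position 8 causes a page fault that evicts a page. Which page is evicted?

3

pos 1: 2 -> miss, frames (2)
pos 2: 3 -> miss, frames (2 3)
pos 3: 2 -> hit
pos 4: 3 -> hit
pos 5: 0 -> miss, frames (2 3 0)
pos 6: 7 -> miss, evict 2, frames (3 0 7)
pos 7: 0 -> hit
pos 8: 2 -> miss, evict 3, frames (0 7 2)
At position 8, page 3 is evicted.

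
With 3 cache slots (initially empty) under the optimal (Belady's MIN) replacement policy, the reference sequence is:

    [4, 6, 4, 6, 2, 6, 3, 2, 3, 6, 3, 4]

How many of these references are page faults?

4 → miss, frames {4}
6 → miss, frames {4,6}
4 → hit
6 → hit
2 → miss, frames {4,6,2}
6 → hit
3 → miss, evict 4, frames {6,2,3}
2 → hit
3 → hit
6 → hit
3 → hit
4 → miss, evict 3, frames {6,2,4}
Page faults: 5.

5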